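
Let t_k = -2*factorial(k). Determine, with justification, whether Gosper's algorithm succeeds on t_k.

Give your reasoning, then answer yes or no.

No; the degree bound rules out any f.

r(k) = k + 1 after simplifying.
Gosper form: A/B · C(k+1)/C(k) with A=k + 1, B=1, C=1.
Need (k + 1)·f(k+1) − (1)·f(k) = 1.
deg f ≤ -1 (via 1,0,0).
deg f ≤ -1 is impossible — no certificate.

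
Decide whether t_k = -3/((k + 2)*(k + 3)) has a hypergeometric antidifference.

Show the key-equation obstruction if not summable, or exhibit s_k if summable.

Compute t_(k+1)/t_k: get (k + 2)/(k + 4).
Factor: A=k + 2; B=k + 4; C=1.
f must satisfy (k + 2)·f(k+1) − (k + 3)·f(k) = 1.
Bound: deg f ≤ 1.
Solving with deg f ≤ 1: f(k) = k/2.
Certificate R = B(k−1)f/C = k*(k + 3)/2 gives s_k = -3*k/(2*k + 4).
Check: Δs_k = -3/(k**2 + 5*k + 6). ✓

Yes. s_k = -3*k/(2*k + 4).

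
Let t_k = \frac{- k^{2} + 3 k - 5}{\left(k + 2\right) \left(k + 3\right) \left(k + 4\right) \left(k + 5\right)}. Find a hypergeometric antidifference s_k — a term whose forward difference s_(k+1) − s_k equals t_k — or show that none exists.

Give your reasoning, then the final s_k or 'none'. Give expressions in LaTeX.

Ratio r(k) = (k**3 + k**2 + k + 6)/(k**3 + 3*k**2 - 13*k + 30).
Gosper form: A/B · C(k+1)/C(k) with A=k + 2, B=k + 6, C=k**2 - 3*k + 5.
Need (k + 2)·f(k+1) − (k + 5)·f(k) = k**2 - 3*k + 5.
d = 3 from the (1,1,2) case.
A polynomial solution: f(k) = k*(k**2 + k + 18)/8.
Then R = B(k−1)f/C = k*(k + 5)*(k**2 + k + 18)/(8*(k**2 - 3*k + 5)), so s_k = R(k)·t_k = k*(-k**2 - k - 18)/(8*(k + 2)*(k + 3)*(k + 4)).
Δs = (-k**2 + 3*k - 5)/(k**4 + 14*k**3 + 71*k**2 + 154*k + 120), as required.

s_k = \frac{k \left(- k^{2} - k - 18\right)}{8 \left(k + 2\right) \left(k + 3\right) \left(k + 4\right)}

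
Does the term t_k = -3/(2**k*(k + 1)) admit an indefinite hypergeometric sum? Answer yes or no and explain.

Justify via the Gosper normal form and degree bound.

No — negative degree bound, so no certificate f.

r(k) = (k + 1)/(2*(k + 2)) after simplifying.
Take A(k)=k/2 + 1/2, B(k)=k + 2, C(k)=1.
f must satisfy (k/2 + 1/2)·f(k+1) − (k + 1)·f(k) = 1.
Bound: deg f ≤ -1.
d = -1 < 0 ⇒ no nonzero polynomial f; not summable.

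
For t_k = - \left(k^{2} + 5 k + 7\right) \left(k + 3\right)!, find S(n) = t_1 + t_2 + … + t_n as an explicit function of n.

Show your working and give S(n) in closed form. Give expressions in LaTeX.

S(n) = - n \left(n + 4\right)! - 2 \left(n + 4\right)! + 48

t_(k+1)/t_k = (k + 4)*(5*k + (k + 1)**2 + 12)/(k**2 + 5*k + 7).
A = k + 4, B = 1, C = k**2 + 5*k + 7.
Solve (k + 4)·f(k+1) − (1)·f(k) = k**2 + 5*k + 7.
d = 1 from the (1,0,2) case.
A polynomial solution: f(k) = k + 1.
R(k) = B(k−1)·f(k)/C(k) = (k + 1)/(k**2 + 5*k + 7); s_k = R·t_k = -(k + 1)*factorial(k + 3).
s_(k+1) − s_k = -(k**2 + 5*k + 7)*factorial(k + 3) = t_k.
Σ_(k=1)^n t_k = s_(n+1) − s_(1) = (-(n + 2)*factorial(n + 4)) − (-48), i.e. -n*factorial(n + 4) - 2*factorial(n + 4) + 48.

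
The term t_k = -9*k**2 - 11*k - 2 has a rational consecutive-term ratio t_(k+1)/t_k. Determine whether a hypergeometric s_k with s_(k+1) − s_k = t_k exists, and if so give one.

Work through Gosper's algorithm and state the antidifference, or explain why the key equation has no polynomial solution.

r(k) = (9*k**2 + 29*k + 22)/(9*k**2 + 11*k + 2) after simplifying.
Normal form (A,B,C) = (1, 1, k**2 + 11*k/9 + 2/9).
Key eq: (1)·f(k+1) = (1)·f(k) + (k**2 + 11*k/9 + 2/9).
From deg A=0, deg B=0, deg C=2: d=3.
A polynomial solution: f(k) = k*(k + 1)*(3*k - 2)/9.
Then R = B(k−1)f/C = k*(3*k - 2)/(9*k + 2), so s_k = R(k)·t_k = k*(-3*k**2 - k + 2).
Verify: -9*k**2 - 11*k - 2 matches t_k.

s_k = k*(-3*k**2 - k + 2)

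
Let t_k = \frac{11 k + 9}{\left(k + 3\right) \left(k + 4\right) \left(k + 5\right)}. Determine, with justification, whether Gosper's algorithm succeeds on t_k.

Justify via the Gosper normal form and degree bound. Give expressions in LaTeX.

Yes. s_k = \frac{k \left(7 k + 5\right)}{4 \left(k + 3\right) \left(k + 4\right)}.

Step 1: r(k) = (k + 3)*(11*k + 20)/((k + 6)*(11*k + 9)).
Factor: A=k + 3; B=k + 6; C=k + 9/11.
Solve (k + 3)·f(k+1) − (k + 5)·f(k) = k + 9/11.
From deg A=1, deg B=1, deg C=1: d=2.
A polynomial solution: f(k) = k*(7*k + 5)/44.
R(k) = B(k−1)·f(k)/C(k) = k*(k + 5)*(7*k + 5)/(4*(11*k + 9)); s_k = R·t_k = k*(7*k + 5)/(4*(k + 3)*(k + 4)).
Δs = (11*k + 9)/(k**3 + 12*k**2 + 47*k + 60), as required.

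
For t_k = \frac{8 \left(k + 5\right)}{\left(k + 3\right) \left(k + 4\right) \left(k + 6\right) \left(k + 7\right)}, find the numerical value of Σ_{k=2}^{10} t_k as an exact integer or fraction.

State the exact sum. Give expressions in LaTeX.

Σ = 99/1190

r(k) = (k + 3)*(k + 6)**2/((k + 5)**2*(k + 8)) after simplifying.
Factor: A=k + 3; B=k + 8; C=k**2 + 10*k + 25.
Set up (k + 3)·f(k+1) − (k + 7)·f(k) − (k**2 + 10*k + 25) = 0.
Bound: deg f ≤ 4.
Match coefficients ⇒ f(k) = k*(k + 4)*(k + 5)*(k + 9)/36.
Get s_k = R·t_k = 2*k*(k + 9)/(9*(k**2 + 9*k + 18)) with R(k) = B(k−1)f(k)/C(k) = k*(k + 4)*(k + 7)*(k + 9)/(36*(k + 5)).
Δs = 8*(k + 5)/(k**4 + 20*k**3 + 145*k**2 + 450*k + 504), as required.
Evaluate s at k=11 and k=2: 220/1071 and 11/90; difference 99/1190.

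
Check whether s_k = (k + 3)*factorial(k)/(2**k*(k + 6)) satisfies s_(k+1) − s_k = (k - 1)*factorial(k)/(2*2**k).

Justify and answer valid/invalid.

Invalid: residual -3*(k**2 + 5*k - 8)*factorial(k)/(2*2**k*(k + 6)*(k + 7)) ≠ 0.

s_(k+1) = (k + 4)*factorial(k + 1)/(2*2**k*(k + 7))
s_(k+1) − s_k = (k**3 + 9*k**2 + 14*k - 18)*factorial(k)/(2*2**k*(k + 6)*(k + 7))
(s_(k+1) − s_k) − t_k = -3*(k**2 + 5*k - 8)*factorial(k)/(2*2**k*(k + 6)*(k + 7))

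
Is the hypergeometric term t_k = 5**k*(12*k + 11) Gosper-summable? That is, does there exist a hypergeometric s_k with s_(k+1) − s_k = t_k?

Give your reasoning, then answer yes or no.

The ratio is 5*(12*k + 23)/(12*k + 11).
Factor: A=5; B=1; C=k + 11/12.
Solve (5)·f(k+1) − (1)·f(k) = k + 11/12.
Bound: deg f ≤ 1.
Solve for f: f(k) = (3*k - 1)/12 (degree 1 ≤ 1).
Get s_k = R·t_k = 5**k*(3*k - 1) with R(k) = B(k−1)f(k)/C(k) = (3*k - 1)/(12*k + 11).
s_(k+1) − s_k = 5**k*(12*k + 11) = t_k.

Yes. s_k = 5**k*(3*k - 1).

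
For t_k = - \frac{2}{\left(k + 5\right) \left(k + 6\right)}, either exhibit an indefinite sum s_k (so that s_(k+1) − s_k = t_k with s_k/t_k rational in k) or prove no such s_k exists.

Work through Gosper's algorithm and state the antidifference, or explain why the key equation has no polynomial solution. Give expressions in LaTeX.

Ratio r(k) = (k + 5)/(k + 7).
A = k + 5, B = k + 7, C = 1.
f must satisfy (k + 5)·f(k+1) − (k + 6)·f(k) = 1.
deg f ≤ 1 (via 1,1,0).
Solving with deg f ≤ 1: f(k) = k/5.
Get s_k = R·t_k = -2*k/(5*k + 25) with R(k) = B(k−1)f(k)/C(k) = k*(k + 6)/5.
s_(k+1) − s_k = -2/(k**2 + 11*k + 30) = t_k.

s_k = - \frac{2 k}{5 k + 25}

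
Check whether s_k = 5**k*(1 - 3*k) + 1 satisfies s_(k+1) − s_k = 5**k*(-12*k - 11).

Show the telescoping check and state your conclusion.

valid; difference matches t_k

s_(k+1) = -5*5**k*(3*k + 2) + 1
s_(k+1) − s_k = 5**k*(-12*k - 11)
(s_(k+1) − s_k) − t_k = 0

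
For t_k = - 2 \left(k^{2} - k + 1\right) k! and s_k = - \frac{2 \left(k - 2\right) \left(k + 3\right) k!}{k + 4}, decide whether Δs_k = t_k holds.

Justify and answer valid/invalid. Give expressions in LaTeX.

s_(k+1) = -2*(k - 1)*(k + 4)*factorial(k + 1)/(k + 5)
s_(k+1) − s_k = -2*(k**4 + 7*k**3 + 9*k**2 - 7*k + 14)*factorial(k)/((k + 4)*(k + 5))
(s_(k+1) − s_k) − t_k = 2*(k**3 + 3*k**2 - 4*k + 6)*factorial(k)/((k + 4)*(k + 5))

Invalid: residual \frac{2 \left(k^{3} + 3 k^{2} - 4 k + 6\right) k!}{\left(k + 4\right) \left(k + 5\right)} ≠ 0.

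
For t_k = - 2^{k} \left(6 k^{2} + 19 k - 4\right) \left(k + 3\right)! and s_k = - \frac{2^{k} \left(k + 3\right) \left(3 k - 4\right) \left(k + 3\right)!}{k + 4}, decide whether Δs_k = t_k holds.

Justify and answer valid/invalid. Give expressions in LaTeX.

Invalid: residual \frac{2^{k} \left(6 k^{3} + 43 k^{2} + 69 k - 12\right) \left(k + 3\right)!}{\left(k + 4\right) \left(k + 5\right)} ≠ 0.

s_(k+1) = -2**(k + 1)*(k + 4)*(3*k - 1)*factorial(k + 4)/(k + 5)
s_(k+1) − s_k = -2**k*(6*k**4 + 67*k**3 + 244*k**2 + 275*k - 68)*factorial(k + 3)/((k + 4)*(k + 5))
(s_(k+1) − s_k) − t_k = 2**k*(6*k**3 + 43*k**2 + 69*k - 12)*factorial(k + 3)/((k + 4)*(k + 5))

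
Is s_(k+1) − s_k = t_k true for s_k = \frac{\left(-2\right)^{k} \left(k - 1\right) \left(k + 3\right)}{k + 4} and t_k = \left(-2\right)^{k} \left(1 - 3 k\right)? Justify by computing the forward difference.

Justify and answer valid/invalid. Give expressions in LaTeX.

s_(k+1) = (-2)**(k + 1)*k*(k + 4)/(k + 5)
s_(k+1) − s_k = (-2)**k*(-3*k**3 - 23*k**2 - 39*k + 15)/(k**2 + 9*k + 20)
(s_(k+1) − s_k) − t_k = (-2)**k*(3*k**2 + 12*k - 5)/(k**2 + 9*k + 20)

Invalid: residual \frac{\left(-2\right)^{k} \left(3 k^{2} + 12 k - 5\right)}{k^{2} + 9 k + 20} ≠ 0.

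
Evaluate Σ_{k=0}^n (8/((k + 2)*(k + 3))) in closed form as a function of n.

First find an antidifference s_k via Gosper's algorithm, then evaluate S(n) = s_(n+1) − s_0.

The ratio is (k + 2)/(k + 4).
Normal form (A,B,C) = (k + 2, k + 4, 1).
f must satisfy (k + 2)·f(k+1) − (k + 3)·f(k) = 1.
d = 1 from the (1,1,0) case.
Solve for f: f(k) = k/2 (degree 1 ≤ 1).
Certificate R = B(k−1)f/C = k*(k + 3)/2 gives s_k = 4*k/(k + 2).
s_(k+1) − s_k = 8/(k**2 + 5*k + 6) = t_k.
Σ_(k=0)^n t_k = s_(n+1) − s_(0) = (4*(n + 1)/(n + 3)) − (0), i.e. 4*(n + 1)/(n + 3).

S(n) = 4*(n + 1)/(n + 3)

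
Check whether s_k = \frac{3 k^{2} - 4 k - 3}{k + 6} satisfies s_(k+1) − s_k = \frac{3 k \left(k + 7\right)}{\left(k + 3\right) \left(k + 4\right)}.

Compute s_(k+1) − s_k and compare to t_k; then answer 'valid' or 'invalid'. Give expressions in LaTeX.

Invalid: residual \frac{3 \left(- 31 k^{2} - 145 k - 12\right)}{k^{4} + 20 k^{3} + 145 k^{2} + 450 k + 504} ≠ 0.

s_(k+1) = (3*k**2 + 2*k - 4)/(k + 7)
s_(k+1) − s_k = 3*(k**2 + 13*k - 1)/(k**2 + 13*k + 42)
(s_(k+1) − s_k) − t_k = 3*(-31*k**2 - 145*k - 12)/(k**4 + 20*k**3 + 145*k**2 + 450*k + 504)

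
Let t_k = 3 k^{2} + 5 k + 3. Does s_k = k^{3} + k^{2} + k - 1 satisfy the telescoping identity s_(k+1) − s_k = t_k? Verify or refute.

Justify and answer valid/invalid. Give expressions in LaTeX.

s_(k+1) = k + (k + 1)**3 + (k + 1)**2
s_(k+1) − s_k = 3*k**2 + 5*k + 3
(s_(k+1) − s_k) − t_k = 0

valid (s_(k+1) − s_k reduces to t_k)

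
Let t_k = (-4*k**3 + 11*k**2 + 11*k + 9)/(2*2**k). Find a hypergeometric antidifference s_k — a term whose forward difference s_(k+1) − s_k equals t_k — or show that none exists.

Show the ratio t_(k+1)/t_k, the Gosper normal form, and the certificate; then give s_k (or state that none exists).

s_k = (4*k**3 + k**2 + 3*k - 1)/2**k

t_(k+1)/t_k = (4*k**3 + k**2 - 21*k - 27)/(2*(4*k**3 - 11*k**2 - 11*k - 9)).
Factor: A=1/2; B=1; C=k**3 - 11*k**2/4 - 11*k/4 - 9/4.
Key eq: (1/2)·f(k+1) = (1)·f(k) + (k**3 - 11*k**2/4 - 11*k/4 - 9/4).
Bound: deg f ≤ 3.
Match coefficients ⇒ f(k) = -(4*k**3 + k**2 + 3*k - 1)/2.
So s_k = (B(k−1)f/C)·t_k = (-2*(4*k**3 + k**2 + 3*k - 1)/(4*k**3 - 11*k**2 - 11*k - 9))·t_k = (4*k**3 + k**2 + 3*k - 1)/2**k.
Δs = (-4*k**3 + 11*k**2 + 11*k + 9)/(2*2**k), as required.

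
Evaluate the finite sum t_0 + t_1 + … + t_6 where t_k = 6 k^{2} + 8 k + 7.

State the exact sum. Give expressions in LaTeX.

Step 1: r(k) = (6*k**2 + 20*k + 21)/(6*k**2 + 8*k + 7).
Normal form (A,B,C) = (1, 1, k**2 + 4*k/3 + 7/6).
Need (1)·f(k+1) − (1)·f(k) = k**2 + 4*k/3 + 7/6.
deg f ≤ 3 (via 0,0,2).
A polynomial solution: f(k) = k*(2*k**2 + k + 4)/6.
Then R = B(k−1)f/C = k*(2*k**2 + k + 4)/(6*k**2 + 8*k + 7), so s_k = R(k)·t_k = k*(2*k**2 + k + 4).
Δs = 6*k**2 + 8*k + 7, as required.
Σ_(k=0)^(6) t_k = s_(7) − s_(0) = 763 − (0) = 763.

Σ = 763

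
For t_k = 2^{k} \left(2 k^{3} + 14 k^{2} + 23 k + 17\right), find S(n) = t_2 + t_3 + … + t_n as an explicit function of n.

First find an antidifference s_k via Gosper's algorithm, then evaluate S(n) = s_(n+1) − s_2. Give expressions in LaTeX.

S(n) = 4 \cdot 2^{n} n^{3} + 16 \cdot 2^{n} n^{2} + 26 \cdot 2^{n} n + 20 \cdot 2^{n} - 132

The ratio is 2*(2*k**3 + 20*k**2 + 57*k + 56)/(2*k**3 + 14*k**2 + 23*k + 17).
Factor: A=2; B=1; C=k**3 + 7*k**2 + 23*k/2 + 17/2.
f must satisfy (2)·f(k+1) − (1)·f(k) = k**3 + 7*k**2 + 23*k/2 + 17/2.
Degrees (0,0,3) ⇒ d ≤ 3.
A polynomial solution: f(k) = (k + 1)*(2*k**2 + 3)/2.
Get s_k = R·t_k = 2**k*(2*k**3 + 2*k**2 + 3*k + 3) with R(k) = B(k−1)f(k)/C(k) = (k + 1)*(2*k**2 + 3)/(2*k**3 + 14*k**2 + 23*k + 17).
Check: Δs_k = 2**k*(2*k**3 + 14*k**2 + 23*k + 17). ✓
s_(n+1) = 2**(n + 1)*(2*n**3 + 8*n**2 + 13*n + 10) and s_(2) = 132, so S(n) = 4*2**n*n**3 + 16*2**n*n**2 + 26*2**n*n + 20*2**n - 132.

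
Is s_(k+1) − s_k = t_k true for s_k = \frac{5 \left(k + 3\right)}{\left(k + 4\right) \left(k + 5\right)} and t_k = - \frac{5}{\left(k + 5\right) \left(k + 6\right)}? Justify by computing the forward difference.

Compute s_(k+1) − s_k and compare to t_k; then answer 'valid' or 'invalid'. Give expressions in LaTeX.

Invalid: residual \frac{10}{k^{3} + 15 k^{2} + 74 k + 120} ≠ 0.

s_(k+1) = 5*(k + 4)/((k + 5)*(k + 6))
s_(k+1) − s_k = 5*(-k - 2)/(k**3 + 15*k**2 + 74*k + 120)
(s_(k+1) − s_k) − t_k = 10/(k**3 + 15*k**2 + 74*k + 120)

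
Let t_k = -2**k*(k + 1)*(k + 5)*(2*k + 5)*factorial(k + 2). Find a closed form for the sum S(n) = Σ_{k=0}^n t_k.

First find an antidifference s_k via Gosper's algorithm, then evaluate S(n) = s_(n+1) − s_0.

t_(k+1)/t_k = 2*(k + 2)*(k + 3)*(k + 6)*(2*k + 7)/((k + 1)*(k + 5)*(2*k + 5)).
Normal form (A,B,C) = (2*k + 6, 1, k**3 + 17*k**2/2 + 20*k + 25/2).
Need (2*k + 6)·f(k+1) − (1)·f(k) = k**3 + 17*k**2/2 + 20*k + 25/2.
d = 2 from the (1,0,3) case.
Coefficient equations give f(k) = (k**2 + 4*k - 1)/2.
R(k) = B(k−1)·f(k)/C(k) = (k**2 + 4*k - 1)/((k + 1)*(k + 5)*(2*k + 5)); s_k = R·t_k = -2**k*(k**2 + 4*k - 1)*factorial(k + 2).
Δs = -2**k*(k + 1)*(k + 5)*(2*k + 5)*factorial(k + 2), as required.
Evaluate: s_(n+1) = -2**(n + 1)*(n**2 + 6*n + 4)*factorial(n + 3); subtract s_(0) = 2 ⇒ S(n) = -2*2**n*n**2*factorial(n + 3) - 12*2**n*n*factorial(n + 3) - 8*2**n*factorial(n + 3) - 2.

S(n) = -2*2**n*n**2*factorial(n + 3) - 12*2**n*n*factorial(n + 3) - 8*2**n*factorial(n + 3) - 2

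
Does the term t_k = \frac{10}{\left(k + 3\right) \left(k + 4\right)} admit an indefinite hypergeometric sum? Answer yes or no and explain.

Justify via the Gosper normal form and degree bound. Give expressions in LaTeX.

t_(k+1)/t_k = (k + 3)/(k + 5).
Take A(k)=k + 3, B(k)=k + 5, C(k)=1.
Solve (k + 3)·f(k+1) − (k + 4)·f(k) = 1.
Degrees (1,1,0) ⇒ d ≤ 1.
Solving with deg f ≤ 1: f(k) = k/3.
Certificate R = B(k−1)f/C = k*(k + 4)/3 gives s_k = 10*k/(3*(k + 3)).
Verify: 10/(k**2 + 7*k + 12) matches t_k.

Yes. s_k = \frac{10 k}{3 \left(k + 3\right)}.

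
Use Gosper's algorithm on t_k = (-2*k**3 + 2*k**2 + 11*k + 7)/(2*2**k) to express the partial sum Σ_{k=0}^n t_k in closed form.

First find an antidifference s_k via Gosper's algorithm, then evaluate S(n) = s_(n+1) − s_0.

Compute t_(k+1)/t_k: get (2*k**3 + 4*k**2 - 9*k - 18)/(2*(2*k**3 - 2*k**2 - 11*k - 7)).
So A=1/2 and B=1, with C=k**3 - k**2 - 11*k/2 - 7/2.
Key eq: (1/2)·f(k+1) = (1)·f(k) + (k**3 - k**2 - 11*k/2 - 7/2).
Degrees (0,0,3) ⇒ d ≤ 3.
Solve for f: f(k) = -2*k**3 - 4*k**2 - 3*k - 2 (degree 3 ≤ 3).
R(k) = B(k−1)·f(k)/C(k) = -2*(2*k**3 + 4*k**2 + 3*k + 2)/((k + 1)*(2*k**2 - 4*k - 7)); s_k = R·t_k = (2*k**3 + 4*k**2 + 3*k + 2)/2**k.
Δs = (-2*k**3 + 2*k**2 + 11*k + 7)/(2*2**k), as required.
Telescope: S(n) = s_(n+1) − s_(0) = 2**(-n - 1)*(2*n**3 + 10*n**2 + 17*n + 11) − (2) = 2**(-n - 1)*(-2**(n + 2) + 2*n**3 + 10*n**2 + 17*n + 11).

S(n) = 2**(-n - 1)*(-2**(n + 2) + 2*n**3 + 10*n**2 + 17*n + 11)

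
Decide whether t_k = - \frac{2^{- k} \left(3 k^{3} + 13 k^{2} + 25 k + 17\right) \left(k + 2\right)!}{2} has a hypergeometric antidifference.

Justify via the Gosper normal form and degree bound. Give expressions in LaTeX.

Yes. s_k = - 2^{- k} \left(k + 2\right) \left(3 k - 2\right) \left(k + 2\right)!.

The ratio is (3*k**4 + 31*k**3 + 126*k**2 + 238*k + 174)/(2*(3*k**3 + 13*k**2 + 25*k + 17)).
Factor: A=k/2 + 3/2; B=1; C=k**3 + 13*k**2/3 + 25*k/3 + 17/3.
Set up (k/2 + 3/2)·f(k+1) − (1)·f(k) − (k**3 + 13*k**2/3 + 25*k/3 + 17/3) = 0.
From deg A=1, deg B=0, deg C=3: d=2.
Match coefficients ⇒ f(k) = 2*(k + 2)*(3*k - 2)/3.
Certificate R = B(k−1)f/C = 2*(k + 2)*(3*k - 2)/(3*k**3 + 13*k**2 + 25*k + 17) gives s_k = -(k + 2)*(3*k - 2)*factorial(k + 2)/2**k.
s_(k+1) − s_k = -(3*k**3 + 13*k**2 + 25*k + 17)*factorial(k + 2)/(2*2**k) = t_k.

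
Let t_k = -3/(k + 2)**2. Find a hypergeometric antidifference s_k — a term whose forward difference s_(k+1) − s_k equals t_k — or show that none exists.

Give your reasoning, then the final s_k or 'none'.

r(k) = (k + 2)**2/(k + 3)**2 after simplifying.
So A=k**2 + 4*k + 4 and B=k**2 + 6*k + 9, with C=1.
Solve (k**2 + 4*k + 4)·f(k+1) − (k**2 + 4*k + 4)·f(k) = 1.
From deg A=2, deg B=2, deg C=0: d=0.
Write f(k) = c0. Then LHS − RHS = -1, requiring -1 = 0: contradictory. No certificate.

not Gosper-summable; s_k does not exist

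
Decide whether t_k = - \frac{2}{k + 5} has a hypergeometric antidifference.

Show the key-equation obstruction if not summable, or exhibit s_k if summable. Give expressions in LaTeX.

Step 1: r(k) = (k + 5)/(k + 6).
Take A(k)=k + 5, B(k)=k + 6, C(k)=1.
Need (k + 5)·f(k+1) − (k + 5)·f(k) = 1.
deg f ≤ 0 (via 1,1,0).
Put f(k) = c0: A·f(k+1) − B(k−1)·f(k) − C = -1; need -1 = 0 — inconsistent ⇒ no f, not summable.

No. Not Gosper-summable.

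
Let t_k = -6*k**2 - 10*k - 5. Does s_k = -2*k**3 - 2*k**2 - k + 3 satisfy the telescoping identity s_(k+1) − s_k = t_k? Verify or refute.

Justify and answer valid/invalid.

s_(k+1) = -k - 2*(k + 1)**3 - 2*(k + 1)**2 + 2
s_(k+1) − s_k = -6*k**2 - 10*k - 5
(s_(k+1) − s_k) − t_k = 0

valid (s_(k+1) − s_k reduces to t_k)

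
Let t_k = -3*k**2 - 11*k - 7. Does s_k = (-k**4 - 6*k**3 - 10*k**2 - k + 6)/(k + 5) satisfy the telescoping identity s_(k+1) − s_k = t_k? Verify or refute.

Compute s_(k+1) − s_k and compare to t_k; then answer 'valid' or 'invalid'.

Invalid: residual 6*(k**3 + 11*k**2 + 30*k + 19)/(k**2 + 11*k + 30) ≠ 0.

s_(k+1) = (-k**4 - 10*k**3 - 34*k**2 - 43*k - 12)/(k + 6)
s_(k+1) − s_k = (-3*k**4 - 38*k**3 - 152*k**2 - 227*k - 96)/(k**2 + 11*k + 30)
(s_(k+1) − s_k) − t_k = 6*(k**3 + 11*k**2 + 30*k + 19)/(k**2 + 11*k + 30)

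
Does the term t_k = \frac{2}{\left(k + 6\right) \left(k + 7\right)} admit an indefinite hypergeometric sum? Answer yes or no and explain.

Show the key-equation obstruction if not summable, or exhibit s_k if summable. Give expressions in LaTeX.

Yes. s_k = \frac{k}{3 \left(k + 6\right)}.

Step 1: r(k) = (k + 6)/(k + 8).
So A=k + 6 and B=k + 8, with C=1.
f must satisfy (k + 6)·f(k+1) − (k + 7)·f(k) = 1.
deg f ≤ 1 (via 1,1,0).
Solving with deg f ≤ 1: f(k) = k/6.
Certificate R = B(k−1)f/C = k*(k + 7)/6 gives s_k = k/(3*(k + 6)).
Check: Δs_k = 2/(k**2 + 13*k + 42). ✓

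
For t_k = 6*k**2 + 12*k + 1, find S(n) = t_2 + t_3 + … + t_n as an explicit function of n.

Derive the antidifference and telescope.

Step 1: r(k) = (6*k**2 + 24*k + 19)/(6*k**2 + 12*k + 1).
A = 1, B = 1, C = k**2 + 2*k + 1/6.
Solve (1)·f(k+1) − (1)·f(k) = k**2 + 2*k + 1/6.
From deg A=0, deg B=0, deg C=2: d=3.
Solving with deg f ≤ 3: f(k) = k*(2*k**2 + 3*k - 4)/6.
Then R = B(k−1)f/C = k*(2*k**2 + 3*k - 4)/(6*k**2 + 12*k + 1), so s_k = R(k)·t_k = k*(2*k**2 + 3*k - 4).
s_(k+1) − s_k = 6*k**2 + 12*k + 1 = t_k.
s_(n+1) = 2*n**3 + 9*n**2 + 8*n + 1 and s_(2) = 20, so S(n) = 2*n**3 + 9*n**2 + 8*n - 19.

S(n) = 2*n**3 + 9*n**2 + 8*n - 19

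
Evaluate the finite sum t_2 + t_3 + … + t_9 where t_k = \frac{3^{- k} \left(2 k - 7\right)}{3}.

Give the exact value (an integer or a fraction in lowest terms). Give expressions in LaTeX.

r(k) = (2*k - 5)/(3*(2*k - 7)) after simplifying.
Normal form (A,B,C) = (1/3, 1, k - 7/2).
Key eq: (1/3)·f(k+1) = (1)·f(k) + (k - 7/2).
d = 1 from the (0,0,1) case.
Solving with deg f ≤ 1: f(k) = -3*(k - 3)/2.
Get s_k = R·t_k = (3 - k)/3**k with R(k) = B(k−1)f(k)/C(k) = -3*(k - 3)/(2*k - 7).
s_(k+1) − s_k = (2*k - 7)/(3*3**k) = t_k.
Σ_(k=2)^(9) t_k = s_(10) − s_(2) = -7/59049 − (1/9) = -6568/59049.

Σ = -6568/59049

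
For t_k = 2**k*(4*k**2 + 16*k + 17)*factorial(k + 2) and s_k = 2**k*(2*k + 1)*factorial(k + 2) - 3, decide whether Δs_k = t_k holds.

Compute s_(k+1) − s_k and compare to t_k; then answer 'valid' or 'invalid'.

valid (s_(k+1) − s_k reduces to t_k)

s_(k+1) = 2**(k + 1)*(2*k + 3)*factorial(k + 3) - 3
s_(k+1) − s_k = 2**k*(4*k**2 + 16*k + 17)*factorial(k + 2)
(s_(k+1) − s_k) − t_k = 0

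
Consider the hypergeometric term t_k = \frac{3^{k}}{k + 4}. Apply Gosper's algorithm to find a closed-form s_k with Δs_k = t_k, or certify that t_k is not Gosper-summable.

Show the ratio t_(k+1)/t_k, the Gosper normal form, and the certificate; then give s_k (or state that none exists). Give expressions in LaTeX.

The ratio is 3*(k + 4)/(k + 5).
So A=3*k + 12 and B=k + 5, with C=1.
Need (3*k + 12)·f(k+1) − (k + 4)·f(k) = 1.
Degrees (1,1,0) ⇒ d ≤ -1.
d = -1 < 0 ⇒ no nonzero polynomial f; not summable.

no hypergeometric antidifference exists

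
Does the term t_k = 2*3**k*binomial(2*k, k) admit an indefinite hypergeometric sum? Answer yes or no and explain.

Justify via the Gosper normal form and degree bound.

The ratio is 6*(2*k + 1)/(k + 1).
A = 12*k + 6, B = k + 1, C = 1.
Solve (12*k + 6)·f(k+1) − (k)·f(k) = 1.
deg f ≤ -1 (via 1,1,0).
d = -1 < 0 ⇒ no nonzero polynomial f; not summable.

No — negative degree bound, so no certificate f.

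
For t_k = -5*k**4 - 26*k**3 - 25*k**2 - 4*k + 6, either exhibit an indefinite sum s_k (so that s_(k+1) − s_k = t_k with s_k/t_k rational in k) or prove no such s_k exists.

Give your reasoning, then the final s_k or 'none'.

Ratio r(k) = (5*k**4 + 46*k**3 + 133*k**2 + 152*k + 54)/(5*k**4 + 26*k**3 + 25*k**2 + 4*k - 6).
Factor: A=1; B=1; C=k**4 + 26*k**3/5 + 5*k**2 + 4*k/5 - 6/5.
Solve (1)·f(k+1) − (1)·f(k) = k**4 + 26*k**3/5 + 5*k**2 + 4*k/5 - 6/5.
Bound: deg f ≤ 5.
Coefficient equations give f(k) = k*(k**4 + 4*k**3 - 3*k**2 - 4*k - 4)/5.
Then R = B(k−1)f/C = k*(k**4 + 4*k**3 - 3*k**2 - 4*k - 4)/(5*k**4 + 26*k**3 + 25*k**2 + 4*k - 6), so s_k = R(k)·t_k = k*(-k**4 - 4*k**3 + 3*k**2 + 4*k + 4).
Δs = -5*k**4 - 26*k**3 - 25*k**2 - 4*k + 6, as required.

s_k = k*(-k**4 - 4*k**3 + 3*k**2 + 4*k + 4)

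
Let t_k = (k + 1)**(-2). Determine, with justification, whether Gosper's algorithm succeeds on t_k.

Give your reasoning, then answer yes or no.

Step 1: r(k) = (k + 1)**2/(k + 2)**2.
A = k**2 + 2*k + 1, B = k**2 + 4*k + 4, C = 1.
Need (k**2 + 2*k + 1)·f(k+1) − (k**2 + 2*k + 1)·f(k) = 1.
deg f ≤ 0 (via 2,2,0).
Put f(k) = c0: A·f(k+1) − B(k−1)·f(k) − C = -1; need -1 = 0 — inconsistent ⇒ no f, not summable.

No — t_k has no hypergeometric antidifference.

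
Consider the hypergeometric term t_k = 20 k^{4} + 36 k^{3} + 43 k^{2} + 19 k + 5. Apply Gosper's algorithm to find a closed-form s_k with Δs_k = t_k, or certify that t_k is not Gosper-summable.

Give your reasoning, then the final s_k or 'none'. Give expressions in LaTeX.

t_(k+1)/t_k = (20*k**4 + 116*k**3 + 271*k**2 + 293*k + 123)/(20*k**4 + 36*k**3 + 43*k**2 + 19*k + 5).
A = 1, B = 1, C = k**4 + 9*k**3/5 + 43*k**2/20 + 19*k/20 + 1/4.
Set up (1)·f(k+1) − (1)·f(k) − (k**4 + 9*k**3/5 + 43*k**2/20 + 19*k/20 + 1/4) = 0.
Degrees (0,0,4) ⇒ d ≤ 5.
Solve for f: f(k) = k*(4*k**4 - k**3 + 3*k**2 - 3*k + 2)/20 (degree 5 ≤ 5).
Certificate R = B(k−1)f/C = k*(4*k**4 - k**3 + 3*k**2 - 3*k + 2)/(20*k**4 + 36*k**3 + 43*k**2 + 19*k + 5) gives s_k = k*(4*k**4 - k**3 + 3*k**2 - 3*k + 2).
s_(k+1) − s_k = 20*k**4 + 36*k**3 + 43*k**2 + 19*k + 5 = t_k.

s_k = k \left(4 k^{4} - k^{3} + 3 k^{2} - 3 k + 2\right)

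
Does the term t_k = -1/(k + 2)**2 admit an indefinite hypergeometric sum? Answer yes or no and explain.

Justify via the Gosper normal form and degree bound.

No — the linear system for f has no solution.

Compute t_(k+1)/t_k: get (k + 2)**2/(k + 3)**2.
A = k**2 + 4*k + 4, B = k**2 + 6*k + 9, C = 1.
Set up (k**2 + 4*k + 4)·f(k+1) − (k**2 + 4*k + 4)·f(k) − (1) = 0.
d = 0 from the (2,2,0) case.
f = c0 ⇒ A·f(k+1) − B(k−1)·f(k) − C = -1. The system {-1 = 0} is inconsistent; no antidifference.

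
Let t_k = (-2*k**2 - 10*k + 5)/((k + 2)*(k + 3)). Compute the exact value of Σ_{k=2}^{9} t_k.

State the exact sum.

The ratio is (k + 2)*(10*k + 2*(k + 1)**2 + 5)/((k + 4)*(2*k**2 + 10*k - 5)).
Gosper form: A/B · C(k+1)/C(k) with A=k + 2, B=k + 4, C=k**2 + 5*k - 5/2.
Need (k + 2)·f(k+1) − (k + 3)·f(k) = k**2 + 5*k - 5/2.
From deg A=1, deg B=1, deg C=2: d=2.
Solving with deg f ≤ 2: f(k) = k*(4*k - 9)/4.
R(k) = B(k−1)·f(k)/C(k) = k*(k + 3)*(4*k - 9)/(2*(2*k**2 + 10*k - 5)); s_k = R·t_k = k*(9 - 4*k)/(2*(k + 2)).
s_(k+1) − s_k = (-2*k**2 - 10*k + 5)/(k**2 + 5*k + 6) = t_k.
Telescoping: Σ = s_(10) − s_(2) = -155/12 − (1/4) = -79/6.

Σ = -79/6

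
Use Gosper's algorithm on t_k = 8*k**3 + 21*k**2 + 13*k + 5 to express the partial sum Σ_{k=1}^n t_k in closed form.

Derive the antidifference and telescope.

Step 1: r(k) = (8*k**3 + 45*k**2 + 79*k + 47)/(8*k**3 + 21*k**2 + 13*k + 5).
Normal form (A,B,C) = (1, 1, k**3 + 21*k**2/8 + 13*k/8 + 5/8).
Solve (1)·f(k+1) − (1)·f(k) = k**3 + 21*k**2/8 + 13*k/8 + 5/8.
d = 4 from the (0,0,3) case.
Solving with deg f ≤ 4: f(k) = k*(2*k**3 + 3*k**2 - 2*k + 2)/8.
So s_k = (B(k−1)f/C)·t_k = (k*(2*k**3 + 3*k**2 - 2*k + 2)/(8*k**3 + 21*k**2 + 13*k + 5))·t_k = k*(2*k**3 + 3*k**2 - 2*k + 2).
Verify: 8*k**3 + 21*k**2 + 13*k + 5 matches t_k.
Σ_(k=1)^n t_k = s_(n+1) − s_(1) = (2*n**4 + 11*n**3 + 19*n**2 + 15*n + 5) − (5), i.e. n*(2*n**3 + 11*n**2 + 19*n + 15).

S(n) = n*(2*n**3 + 11*n**2 + 19*n + 15)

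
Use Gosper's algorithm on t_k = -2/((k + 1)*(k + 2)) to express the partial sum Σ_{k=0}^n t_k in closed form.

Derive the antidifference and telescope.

S(n) = 2*(-n - 1)/(n + 2)

Compute t_(k+1)/t_k: get (k + 1)/(k + 3).
Gosper form: A/B · C(k+1)/C(k) with A=k + 1, B=k + 3, C=1.
Key eq: (k + 1)·f(k+1) = (k + 2)·f(k) + (1).
deg f ≤ 1 (via 1,1,0).
Solving with deg f ≤ 1: f(k) = k.
Then R = B(k−1)f/C = k*(k + 2), so s_k = R(k)·t_k = -2*k/(k + 1).
Check: Δs_k = -2/(k**2 + 3*k + 2). ✓
Σ_(k=0)^n t_k = s_(n+1) − s_(0) = (2*(-n - 1)/(n + 2)) − (0), i.e. 2*(-n - 1)/(n + 2).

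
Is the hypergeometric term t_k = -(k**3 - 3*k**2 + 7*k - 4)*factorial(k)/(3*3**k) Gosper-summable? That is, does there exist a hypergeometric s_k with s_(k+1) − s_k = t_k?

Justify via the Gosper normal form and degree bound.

Step 1: r(k) = (k**4 + k**3 + 4*k**2 + 5*k + 1)/(3*(k**3 - 3*k**2 + 7*k - 4)).
Gosper form: A/B · C(k+1)/C(k) with A=k/3 + 1/3, B=1, C=k**3 - 3*k**2 + 7*k - 4.
Need (k/3 + 1/3)·f(k+1) − (1)·f(k) = k**3 - 3*k**2 + 7*k - 4.
deg f ≤ 2 (via 1,0,3).
Coefficient equations give f(k) = 3*(k**2 - 3*k + 1).
Certificate R = B(k−1)f/C = 3*(k**2 - 3*k + 1)/(k**3 - 3*k**2 + 7*k - 4) gives s_k = -(k**2 - 3*k + 1)*factorial(k)/3**k.
Check: Δs_k = -(k**3 - 3*k**2 + 7*k - 4)*factorial(k)/(3*3**k). ✓

Yes. s_k = -(k**2 - 3*k + 1)*factorial(k)/3**k.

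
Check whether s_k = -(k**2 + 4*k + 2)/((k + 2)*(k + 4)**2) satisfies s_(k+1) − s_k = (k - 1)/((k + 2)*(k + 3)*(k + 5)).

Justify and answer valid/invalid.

s_(k+1) = (-4*k - (k + 1)**2 - 6)/((k + 3)*(k + 5)**2)
s_(k+1) − s_k = (k**4 + 10*k**3 + 27*k**2 - 6*k - 74)/(k**6 + 23*k**5 + 217*k**4 + 1073*k**3 + 2926*k**2 + 4160*k + 2400)
(s_(k+1) − s_k) − t_k = 2*(-k**3 - 8*k**2 - 15*k + 3)/(k**6 + 23*k**5 + 217*k**4 + 1073*k**3 + 2926*k**2 + 4160*k + 2400)

Invalid: residual 2*(-k**3 - 8*k**2 - 15*k + 3)/(k**6 + 23*k**5 + 217*k**4 + 1073*k**3 + 2926*k**2 + 4160*k + 2400) ≠ 0.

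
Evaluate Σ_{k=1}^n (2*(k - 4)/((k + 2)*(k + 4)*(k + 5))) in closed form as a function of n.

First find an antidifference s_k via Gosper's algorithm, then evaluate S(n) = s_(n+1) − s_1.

S(n) = n*(n**2 - 48*n - 193)/(30*(n**3 + 12*n**2 + 47*n + 60))

t_(k+1)/t_k = (k - 3)*(k + 2)*(k + 4)/((k - 4)*(k + 3)*(k + 6)).
Normal form (A,B,C) = (k + 2, k + 6, k**2 - k - 12).
f must satisfy (k + 2)·f(k+1) − (k + 5)·f(k) = k**2 - k - 12.
From deg A=1, deg B=1, deg C=2: d=3.
Solve for f: f(k) = -k*(k**2 + 21*k + 50)/12 (degree 3 ≤ 3).
So s_k = (B(k−1)f/C)·t_k = (-k*(k + 5)*(k**2 + 21*k + 50)/(12*(k - 4)*(k + 3)))·t_k = k*(-k**2 - 21*k - 50)/(6*(k**3 + 9*k**2 + 26*k + 24)).
Δs = 2*(k - 4)/(k**3 + 11*k**2 + 38*k + 40), as required.
Σ_(k=1)^n t_k = s_(n+1) − s_(1) = ((-n**3 - 24*n**2 - 95*n - 72)/(6*(n**3 + 12*n**2 + 47*n + 60))) − (-1/5), i.e. n*(n**2 - 48*n - 193)/(30*(n**3 + 12*n**2 + 47*n + 60)).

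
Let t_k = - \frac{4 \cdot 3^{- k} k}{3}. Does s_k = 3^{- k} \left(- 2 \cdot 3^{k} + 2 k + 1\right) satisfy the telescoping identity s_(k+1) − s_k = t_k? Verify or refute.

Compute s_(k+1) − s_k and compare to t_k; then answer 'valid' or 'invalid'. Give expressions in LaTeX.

s_(k+1) = (-6*3**k + 2*k + 3)/(3*3**k)
s_(k+1) − s_k = -4*k/(3*3**k)
(s_(k+1) − s_k) − t_k = 0

Valid — Δs_k = t_k.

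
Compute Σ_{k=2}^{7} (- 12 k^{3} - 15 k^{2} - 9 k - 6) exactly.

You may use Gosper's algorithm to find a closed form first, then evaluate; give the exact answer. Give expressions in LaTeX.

Ratio r(k) = (4*k**3 + 17*k**2 + 25*k + 14)/(4*k**3 + 5*k**2 + 3*k + 2).
So A=1 and B=1, with C=k**3 + 5*k**2/4 + 3*k/4 + 1/2.
f must satisfy (1)·f(k+1) − (1)·f(k) = k**3 + 5*k**2/4 + 3*k/4 + 1/2.
d = 4 from the (0,0,3) case.
Coefficient equations give f(k) = k*(k + 1)*(3*k**2 - 4*k + 4)/12.
Certificate R = B(k−1)f/C = k*(3*k**2 - 4*k + 4)/(3*(4*k**2 + k + 2)) gives s_k = k*(-3*k**3 + k**2 - 4).
s_(k+1) − s_k = -12*k**3 - 15*k**2 - 9*k - 6 = t_k.
Σ_(k=2)^(7) t_k = s_(8) − s_(2) = -11808 − (-48) = -11760.

Σ = -11760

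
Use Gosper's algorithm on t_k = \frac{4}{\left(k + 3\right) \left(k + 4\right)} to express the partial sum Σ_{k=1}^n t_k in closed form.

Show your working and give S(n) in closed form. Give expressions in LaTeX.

S(n) = \frac{n}{n + 4}

r(k) = (k + 3)/(k + 5) after simplifying.
Take A(k)=k + 3, B(k)=k + 5, C(k)=1.
Need (k + 3)·f(k+1) − (k + 4)·f(k) = 1.
From deg A=1, deg B=1, deg C=0: d=1.
Solve for f: f(k) = k/3 (degree 1 ≤ 1).
R(k) = B(k−1)·f(k)/C(k) = k*(k + 4)/3; s_k = R·t_k = 4*k/(3*(k + 3)).
Δs = 4/(k**2 + 7*k + 12), as required.
Evaluate: s_(n+1) = 4*(n + 1)/(3*(n + 4)); subtract s_(1) = 1/3 ⇒ S(n) = n/(n + 4).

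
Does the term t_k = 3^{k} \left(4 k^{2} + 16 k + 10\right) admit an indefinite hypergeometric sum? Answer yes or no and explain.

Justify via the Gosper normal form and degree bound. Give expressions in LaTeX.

Yes. s_k = 3^{k} \left(2 k^{2} + 2 k - 1\right).

Step 1: r(k) = 3*(2*k**2 + 12*k + 15)/(2*k**2 + 8*k + 5).
Normal form (A,B,C) = (3, 1, k**2 + 4*k + 5/2).
Key eq: (3)·f(k+1) = (1)·f(k) + (k**2 + 4*k + 5/2).
Bound: deg f ≤ 2.
Coefficient equations give f(k) = (2*k**2 + 2*k - 1)/4.
So s_k = (B(k−1)f/C)·t_k = ((2*k**2 + 2*k - 1)/(2*(2*k**2 + 8*k + 5)))·t_k = 3**k*(2*k**2 + 2*k - 1).
Δs = 3**k*(4*k**2 + 16*k + 10), as required.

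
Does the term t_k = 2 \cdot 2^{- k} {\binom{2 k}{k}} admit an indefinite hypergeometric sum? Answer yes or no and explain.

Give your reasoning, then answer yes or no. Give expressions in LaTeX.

No — key equation has no polynomial f.

Ratio r(k) = (2*k + 1)/(k + 1).
A = 2*k + 1, B = k + 1, C = 1.
Set up (2*k + 1)·f(k+1) − (k)·f(k) − (1) = 0.
Degrees (1,1,0) ⇒ d ≤ -1.
Negative degree bound (-1): no f exists, t_k not Gosper-summable.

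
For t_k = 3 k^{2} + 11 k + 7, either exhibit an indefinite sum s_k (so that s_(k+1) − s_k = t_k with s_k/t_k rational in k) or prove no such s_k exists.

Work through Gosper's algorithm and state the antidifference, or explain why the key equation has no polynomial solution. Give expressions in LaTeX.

s_k = k \left(k^{2} + 4 k + 2\right)

The ratio is (3*k**2 + 17*k + 21)/(3*k**2 + 11*k + 7).
A = 1, B = 1, C = k**2 + 11*k/3 + 7/3.
Need (1)·f(k+1) − (1)·f(k) = k**2 + 11*k/3 + 7/3.
d = 3 from the (0,0,2) case.
Match coefficients ⇒ f(k) = k*(k**2 + 4*k + 2)/3.
So s_k = (B(k−1)f/C)·t_k = (k*(k**2 + 4*k + 2)/(3*k**2 + 11*k + 7))·t_k = k*(k**2 + 4*k + 2).
Δs = 3*k**2 + 11*k + 7, as required.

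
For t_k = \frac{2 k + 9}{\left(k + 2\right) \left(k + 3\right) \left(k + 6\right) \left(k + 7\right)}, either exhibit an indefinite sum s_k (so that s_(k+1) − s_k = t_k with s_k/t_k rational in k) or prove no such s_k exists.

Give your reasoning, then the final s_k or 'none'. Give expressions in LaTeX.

r(k) = (k + 2)*(k + 6)*(2*k + 11)/((k + 4)*(k + 8)*(2*k + 9)) after simplifying.
So A=k + 2 and B=k + 8, with C=k**3 + 27*k**2/2 + 121*k/2 + 90.
Solve (k + 2)·f(k+1) − (k + 7)·f(k) = k**3 + 27*k**2/2 + 121*k/2 + 90.
d = 5 from the (1,1,3) case.
A polynomial solution: f(k) = k*(k + 3)*(k + 4)*(k + 5)*(k + 8)/24.
R(k) = B(k−1)·f(k)/C(k) = k*(k + 3)*(k + 7)*(k + 8)/(12*(2*k + 9)); s_k = R·t_k = k*(k + 8)/(12*(k**2 + 8*k + 12)).
Verify: (2*k + 9)/(k**4 + 18*k**3 + 113*k**2 + 288*k + 252) matches t_k.

s_k = \frac{k \left(k + 8\right)}{12 \left(k^{2} + 8 k + 12\right)}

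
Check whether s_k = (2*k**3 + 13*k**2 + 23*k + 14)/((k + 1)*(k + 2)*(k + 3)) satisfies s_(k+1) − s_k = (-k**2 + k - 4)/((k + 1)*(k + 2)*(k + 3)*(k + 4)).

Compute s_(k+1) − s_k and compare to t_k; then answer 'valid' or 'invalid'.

valid; difference matches t_k

s_(k+1) = (23*k + 2*(k + 1)**3 + 13*(k + 1)**2 + 37)/((k + 2)*(k + 3)*(k + 4))
s_(k+1) − s_k = (-k**2 + k - 4)/(k**4 + 10*k**3 + 35*k**2 + 50*k + 24)
(s_(k+1) − s_k) − t_k = 0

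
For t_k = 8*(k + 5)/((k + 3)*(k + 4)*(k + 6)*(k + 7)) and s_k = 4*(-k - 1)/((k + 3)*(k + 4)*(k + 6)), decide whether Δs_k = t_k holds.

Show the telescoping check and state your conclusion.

Invalid: residual 12*(-3*k - 17)/(k**5 + 25*k**4 + 245*k**3 + 1175*k**2 + 2754*k + 2520) ≠ 0.

s_(k+1) = 4*(-k - 2)/((k + 4)*(k + 5)*(k + 7))
s_(k+1) − s_k = 4*(2*k**2 + 11*k - 1)/(k**5 + 25*k**4 + 245*k**3 + 1175*k**2 + 2754*k + 2520)
(s_(k+1) − s_k) − t_k = 12*(-3*k - 17)/(k**5 + 25*k**4 + 245*k**3 + 1175*k**2 + 2754*k + 2520)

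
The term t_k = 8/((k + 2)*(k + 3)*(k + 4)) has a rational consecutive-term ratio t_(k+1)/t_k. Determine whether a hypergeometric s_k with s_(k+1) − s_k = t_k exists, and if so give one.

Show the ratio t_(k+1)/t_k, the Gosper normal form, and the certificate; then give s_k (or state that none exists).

Compute t_(k+1)/t_k: get (k + 2)/(k + 5).
Factor: A=k + 2; B=k + 5; C=1.
Need (k + 2)·f(k+1) − (k + 4)·f(k) = 1.
Degrees (1,1,0) ⇒ d ≤ 2.
Coefficient equations give f(k) = k*(k + 5)/12.
R(k) = B(k−1)·f(k)/C(k) = k*(k + 4)*(k + 5)/12; s_k = R·t_k = 2*k*(k + 5)/(3*(k + 2)*(k + 3)).
s_(k+1) − s_k = 8/(k**3 + 9*k**2 + 26*k + 24) = t_k.

s_k = 2*k*(k + 5)/(3*(k + 2)*(k + 3))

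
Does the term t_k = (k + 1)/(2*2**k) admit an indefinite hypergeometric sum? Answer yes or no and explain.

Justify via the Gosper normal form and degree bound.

Step 1: r(k) = (k + 2)/(2*(k + 1)).
A = 1/2, B = 1, C = k + 1.
f must satisfy (1/2)·f(k+1) − (1)·f(k) = k + 1.
Degrees (0,0,1) ⇒ d ≤ 1.
Match coefficients ⇒ f(k) = -2*(k + 2).
Get s_k = R·t_k = (-k - 2)/2**k with R(k) = B(k−1)f(k)/C(k) = -2*(k + 2)/(k + 1).
Check: Δs_k = (k + 1)/(2*2**k). ✓

Yes. s_k = (-k - 2)/2**k.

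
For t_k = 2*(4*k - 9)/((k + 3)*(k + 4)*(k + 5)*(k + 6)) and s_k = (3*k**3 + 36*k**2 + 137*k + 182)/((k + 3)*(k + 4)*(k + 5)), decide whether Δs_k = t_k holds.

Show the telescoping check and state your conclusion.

valid; difference matches t_k

s_(k+1) = (137*k + 3*(k + 1)**3 + 36*(k + 1)**2 + 319)/((k + 4)*(k + 5)*(k + 6))
s_(k+1) − s_k = 2*(4*k - 9)/(k**4 + 18*k**3 + 119*k**2 + 342*k + 360)
(s_(k+1) − s_k) − t_k = 0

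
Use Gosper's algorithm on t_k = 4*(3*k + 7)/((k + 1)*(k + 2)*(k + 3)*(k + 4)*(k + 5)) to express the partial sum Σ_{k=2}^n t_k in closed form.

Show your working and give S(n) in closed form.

t_(k+1)/t_k = (k + 1)*(3*k + 10)/((k + 6)*(3*k + 7)).
Take A(k)=k + 1, B(k)=k + 6, C(k)=k + 7/3.
f must satisfy (k + 1)·f(k+1) − (k + 5)·f(k) = k + 7/3.
deg f ≤ 4 (via 1,1,1).
Coefficient equations give f(k) = k*(k + 2)*(k**2 + 8*k + 19)/36.
So s_k = (B(k−1)f/C)·t_k = (k*(k + 2)*(k + 5)*(k**2 + 8*k + 19)/(12*(3*k + 7)))·t_k = k*(k**2 + 8*k + 19)/(3*(k**3 + 8*k**2 + 19*k + 12)).
Δs = 4*(3*k + 7)/(k**5 + 15*k**4 + 85*k**3 + 225*k**2 + 274*k + 120), as required.
Evaluate: s_(n+1) = (n**3 + 11*n**2 + 38*n + 28)/(3*(n**3 + 11*n**2 + 38*n + 40)); subtract s_(2) = 13/45 ⇒ S(n) = 2*(n**3 + 11*n**2 + 38*n - 50)/(45*(n**3 + 11*n**2 + 38*n + 40)).

S(n) = 2*(n**3 + 11*n**2 + 38*n - 50)/(45*(n**3 + 11*n**2 + 38*n + 40))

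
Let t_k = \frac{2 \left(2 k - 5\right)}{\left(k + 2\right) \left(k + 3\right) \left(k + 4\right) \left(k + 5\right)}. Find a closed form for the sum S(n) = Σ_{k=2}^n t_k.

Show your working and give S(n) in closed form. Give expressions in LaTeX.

t_(k+1)/t_k = (k + 2)*(2*k - 3)/((k + 6)*(2*k - 5)).
Take A(k)=k + 2, B(k)=k + 6, C(k)=k - 5/2.
Need (k + 2)·f(k+1) − (k + 5)·f(k) = k - 5/2.
deg f ≤ 3 (via 1,1,1).
Solving with deg f ≤ 3: f(k) = -k*(k**2 + 9*k + 50)/48.
Then R = B(k−1)f/C = -k*(k + 5)*(k**2 + 9*k + 50)/(24*(2*k - 5)), so s_k = R(k)·t_k = k*(-k**2 - 9*k - 50)/(12*(k + 2)*(k + 3)*(k + 4)).
Check: Δs_k = 2*(2*k - 5)/(k**4 + 14*k**3 + 71*k**2 + 154*k + 120). ✓
Evaluate: s_(n+1) = (-n**3 - 12*n**2 - 71*n - 60)/(12*(n**3 + 12*n**2 + 47*n + 60)); subtract s_(2) = -1/10 ⇒ S(n) = (n**3 + 12*n**2 - 73*n + 60)/(60*(n**3 + 12*n**2 + 47*n + 60)).

S(n) = \frac{n^{3} + 12 n^{2} - 73 n + 60}{60 \left(n^{3} + 12 n^{2} + 47 n + 60\right)}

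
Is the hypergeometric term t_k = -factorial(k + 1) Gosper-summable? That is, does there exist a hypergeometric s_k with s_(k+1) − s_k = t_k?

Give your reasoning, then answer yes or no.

No — negative degree bound, so no certificate f.

t_(k+1)/t_k = k + 2.
Take A(k)=k + 2, B(k)=1, C(k)=1.
Key eq: (k + 2)·f(k+1) = (1)·f(k) + (1).
d = -1 from the (1,0,0) case.
d = -1 < 0 ⇒ no nonzero polynomial f; not summable.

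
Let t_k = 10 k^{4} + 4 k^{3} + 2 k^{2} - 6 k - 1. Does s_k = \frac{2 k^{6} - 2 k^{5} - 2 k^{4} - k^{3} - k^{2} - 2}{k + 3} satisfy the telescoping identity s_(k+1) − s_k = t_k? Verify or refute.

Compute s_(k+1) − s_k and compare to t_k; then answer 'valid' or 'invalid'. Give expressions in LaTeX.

Invalid: residual \frac{2 \left(- 8 k^{5} - 38 k^{4} - 12 k^{3} - 3 k^{2} + 21 k + 1\right)}{k^{2} + 7 k + 12} ≠ 0.

s_(k+1) = (2*k**6 + 10*k**5 + 18*k**4 + 11*k**3 - 6*k**2 - 11*k - 6)/(k + 4)
s_(k+1) − s_k = (10*k**6 + 58*k**5 + 74*k**4 + 32*k**3 - 25*k**2 - 37*k - 10)/(k**2 + 7*k + 12)
(s_(k+1) − s_k) − t_k = 2*(-8*k**5 - 38*k**4 - 12*k**3 - 3*k**2 + 21*k + 1)/(k**2 + 7*k + 12)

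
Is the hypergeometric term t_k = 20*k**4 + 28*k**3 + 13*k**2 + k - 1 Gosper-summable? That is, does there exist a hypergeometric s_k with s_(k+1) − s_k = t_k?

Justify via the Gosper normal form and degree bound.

t_(k+1)/t_k = (20*k**4 + 108*k**3 + 217*k**2 + 191*k + 61)/(20*k**4 + 28*k**3 + 13*k**2 + k - 1).
Factor: A=1; B=1; C=k**4 + 7*k**3/5 + 13*k**2/20 + k/20 - 1/20.
Set up (1)·f(k+1) − (1)·f(k) − (k**4 + 7*k**3/5 + 13*k**2/20 + k/20 - 1/20) = 0.
Degrees (0,0,4) ⇒ d ≤ 5.
Coefficient equations give f(k) = k**2*(4*k**3 - 3*k**2 - 3*k + 1)/20.
R(k) = B(k−1)·f(k)/C(k) = k**2*(4*k**3 - 3*k**2 - 3*k + 1)/(20*k**4 + 28*k**3 + 13*k**2 + k - 1); s_k = R·t_k = k**2*(4*k**3 - 3*k**2 - 3*k + 1).
s_(k+1) − s_k = 20*k**4 + 28*k**3 + 13*k**2 + k - 1 = t_k.

Yes. s_k = k**2*(4*k**3 - 3*k**2 - 3*k + 1).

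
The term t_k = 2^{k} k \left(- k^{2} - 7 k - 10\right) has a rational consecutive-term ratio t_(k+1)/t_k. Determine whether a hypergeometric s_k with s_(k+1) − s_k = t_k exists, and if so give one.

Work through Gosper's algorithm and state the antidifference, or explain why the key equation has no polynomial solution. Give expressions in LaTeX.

Compute t_(k+1)/t_k: get 2*(k + 1)*(7*k + (k + 1)**2 + 17)/(k*(k**2 + 7*k + 10)).
Normal form (A,B,C) = (2, 1, k**3 + 7*k**2 + 10*k).
Solve (2)·f(k+1) − (1)·f(k) = k**3 + 7*k**2 + 10*k.
Degrees (0,0,3) ⇒ d ≤ 3.
A polynomial solution: f(k) = k**3 + k**2 - 4.
Certificate R = B(k−1)f/C = (k**3 + k**2 - 4)/(k*(k + 2)*(k + 5)) gives s_k = 2**k*(-k**3 - k**2 + 4).
Δs = 2**k*k*(-k**2 - 7*k - 10), as required.

s_k = 2^{k} \left(- k^{3} - k^{2} + 4\right)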